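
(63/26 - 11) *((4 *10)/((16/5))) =-5575/52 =-107.21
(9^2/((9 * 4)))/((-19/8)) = -18/19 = -0.95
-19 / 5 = -3.80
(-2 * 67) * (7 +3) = -1340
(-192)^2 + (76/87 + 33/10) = 32075311/870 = 36868.17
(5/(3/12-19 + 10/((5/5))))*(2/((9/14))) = -16/9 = -1.78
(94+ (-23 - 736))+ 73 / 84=-55787 / 84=-664.13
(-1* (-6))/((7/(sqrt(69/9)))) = 2.37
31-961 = -930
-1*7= -7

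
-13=-13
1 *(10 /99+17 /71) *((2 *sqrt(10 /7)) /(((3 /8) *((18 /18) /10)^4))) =382880000 *sqrt(70) /147609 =21701.96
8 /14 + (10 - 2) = 60 /7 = 8.57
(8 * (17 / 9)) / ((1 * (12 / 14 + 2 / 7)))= 13.22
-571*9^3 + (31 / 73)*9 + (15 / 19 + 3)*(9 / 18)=-416253.28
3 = 3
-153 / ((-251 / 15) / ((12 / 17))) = 1620 / 251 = 6.45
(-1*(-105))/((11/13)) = 124.09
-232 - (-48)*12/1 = 344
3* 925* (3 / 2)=8325 / 2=4162.50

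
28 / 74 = 14 / 37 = 0.38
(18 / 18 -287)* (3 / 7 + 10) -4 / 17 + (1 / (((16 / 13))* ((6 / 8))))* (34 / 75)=-159703001 / 53550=-2982.32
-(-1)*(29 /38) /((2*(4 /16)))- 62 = -60.47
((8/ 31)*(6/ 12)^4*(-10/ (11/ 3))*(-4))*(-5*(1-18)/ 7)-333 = -789771/ 2387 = -330.86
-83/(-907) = 0.09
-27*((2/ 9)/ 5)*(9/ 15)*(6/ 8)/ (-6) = 9/ 100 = 0.09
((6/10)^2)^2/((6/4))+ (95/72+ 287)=12978263/45000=288.41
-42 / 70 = -3 / 5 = -0.60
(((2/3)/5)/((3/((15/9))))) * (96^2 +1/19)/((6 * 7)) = 25015/1539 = 16.25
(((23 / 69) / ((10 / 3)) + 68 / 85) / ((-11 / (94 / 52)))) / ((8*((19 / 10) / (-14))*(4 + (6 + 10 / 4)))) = 0.01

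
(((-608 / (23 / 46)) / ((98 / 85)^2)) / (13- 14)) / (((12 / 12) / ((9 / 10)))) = 1976760 / 2401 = 823.31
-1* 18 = -18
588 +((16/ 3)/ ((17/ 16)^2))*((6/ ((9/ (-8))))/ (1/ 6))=378724/ 867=436.82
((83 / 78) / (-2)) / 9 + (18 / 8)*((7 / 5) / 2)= 21283 / 14040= 1.52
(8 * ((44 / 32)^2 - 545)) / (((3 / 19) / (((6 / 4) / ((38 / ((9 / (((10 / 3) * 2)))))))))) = -938493 / 640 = -1466.40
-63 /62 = -1.02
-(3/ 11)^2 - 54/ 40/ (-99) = -147/ 2420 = -0.06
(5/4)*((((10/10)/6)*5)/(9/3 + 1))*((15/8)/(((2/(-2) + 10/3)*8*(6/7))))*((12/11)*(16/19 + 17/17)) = 13125/214016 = 0.06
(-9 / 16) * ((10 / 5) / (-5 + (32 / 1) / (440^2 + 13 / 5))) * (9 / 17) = 78409053 / 658227080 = 0.12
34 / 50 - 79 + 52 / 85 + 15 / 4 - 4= -132529 / 1700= -77.96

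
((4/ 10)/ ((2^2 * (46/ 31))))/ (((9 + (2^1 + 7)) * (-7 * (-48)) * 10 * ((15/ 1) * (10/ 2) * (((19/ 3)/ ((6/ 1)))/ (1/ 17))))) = 31/ 37442160000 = 0.00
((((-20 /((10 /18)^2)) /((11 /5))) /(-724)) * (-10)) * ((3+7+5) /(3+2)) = -2430 /1991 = -1.22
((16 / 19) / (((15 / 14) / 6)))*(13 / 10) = 2912 / 475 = 6.13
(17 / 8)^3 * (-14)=-34391 / 256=-134.34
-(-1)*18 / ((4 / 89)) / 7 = 801 / 14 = 57.21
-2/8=-1/4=-0.25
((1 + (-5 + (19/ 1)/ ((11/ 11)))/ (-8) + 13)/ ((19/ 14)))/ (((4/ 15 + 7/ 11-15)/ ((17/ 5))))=-192423/ 88388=-2.18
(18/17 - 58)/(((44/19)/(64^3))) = -109576192/17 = -6445658.35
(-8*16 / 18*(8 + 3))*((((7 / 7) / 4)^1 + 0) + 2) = -176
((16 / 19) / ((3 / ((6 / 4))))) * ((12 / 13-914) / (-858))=47480 / 105963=0.45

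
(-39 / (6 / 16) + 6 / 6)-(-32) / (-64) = -207 / 2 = -103.50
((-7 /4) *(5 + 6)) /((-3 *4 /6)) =77 /8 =9.62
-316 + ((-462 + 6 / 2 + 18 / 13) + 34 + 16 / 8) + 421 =-4116 / 13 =-316.62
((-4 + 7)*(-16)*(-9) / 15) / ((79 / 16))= 2304 / 395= 5.83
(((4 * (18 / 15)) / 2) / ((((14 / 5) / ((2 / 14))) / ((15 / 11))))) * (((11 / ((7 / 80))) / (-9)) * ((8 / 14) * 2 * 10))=-64000 / 2401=-26.66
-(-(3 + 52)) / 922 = 55 / 922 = 0.06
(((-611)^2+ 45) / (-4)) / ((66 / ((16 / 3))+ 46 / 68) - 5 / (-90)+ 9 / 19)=-310107132 / 45119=-6873.09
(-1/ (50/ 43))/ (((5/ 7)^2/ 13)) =-27391/ 1250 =-21.91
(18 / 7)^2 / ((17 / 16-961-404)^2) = 82944 / 23335923121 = 0.00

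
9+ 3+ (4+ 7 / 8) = 135 / 8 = 16.88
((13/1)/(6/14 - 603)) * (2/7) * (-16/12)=52/6327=0.01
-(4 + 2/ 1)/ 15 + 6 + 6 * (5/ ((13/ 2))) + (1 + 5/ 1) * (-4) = -896/ 65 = -13.78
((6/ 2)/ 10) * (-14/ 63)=-1/ 15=-0.07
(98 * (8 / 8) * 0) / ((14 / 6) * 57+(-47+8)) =0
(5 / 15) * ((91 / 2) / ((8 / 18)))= 34.12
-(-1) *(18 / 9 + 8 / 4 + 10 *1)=14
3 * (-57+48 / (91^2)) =-1415907 / 8281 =-170.98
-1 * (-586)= 586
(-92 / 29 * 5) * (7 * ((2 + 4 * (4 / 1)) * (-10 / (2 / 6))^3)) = 1564920000 / 29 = 53962758.62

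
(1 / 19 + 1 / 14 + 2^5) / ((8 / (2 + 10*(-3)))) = -8545 / 76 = -112.43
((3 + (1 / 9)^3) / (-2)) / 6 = -547 / 2187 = -0.25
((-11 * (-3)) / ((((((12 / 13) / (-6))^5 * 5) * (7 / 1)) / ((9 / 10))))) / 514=-110274021 / 5756800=-19.16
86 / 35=2.46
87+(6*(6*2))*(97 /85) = 169.16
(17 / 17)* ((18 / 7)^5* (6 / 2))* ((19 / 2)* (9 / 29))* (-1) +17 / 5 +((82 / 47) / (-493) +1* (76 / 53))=-3521516863037 / 3558630145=-989.57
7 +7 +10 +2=26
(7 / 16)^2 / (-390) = -49 / 99840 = -0.00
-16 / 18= -0.89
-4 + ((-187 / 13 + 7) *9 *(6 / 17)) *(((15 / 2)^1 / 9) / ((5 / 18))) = -16436 / 221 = -74.37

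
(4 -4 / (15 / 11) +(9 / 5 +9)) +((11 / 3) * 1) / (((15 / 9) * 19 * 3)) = 1131 / 95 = 11.91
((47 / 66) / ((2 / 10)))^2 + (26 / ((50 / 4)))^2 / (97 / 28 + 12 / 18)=12966326291 / 944707500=13.73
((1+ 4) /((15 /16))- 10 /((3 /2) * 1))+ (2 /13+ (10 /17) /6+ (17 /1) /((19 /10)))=33029 /4199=7.87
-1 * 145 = -145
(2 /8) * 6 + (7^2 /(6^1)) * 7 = 176 /3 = 58.67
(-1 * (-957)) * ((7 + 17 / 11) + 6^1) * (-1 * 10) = -139200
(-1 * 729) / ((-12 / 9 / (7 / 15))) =5103 / 20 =255.15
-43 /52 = -0.83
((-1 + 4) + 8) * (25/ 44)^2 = 625/ 176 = 3.55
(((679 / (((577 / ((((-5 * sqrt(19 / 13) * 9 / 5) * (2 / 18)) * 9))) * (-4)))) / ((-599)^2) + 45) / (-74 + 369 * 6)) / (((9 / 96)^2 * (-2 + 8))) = 21728 * sqrt(247) / 4319642913105 + 128 / 321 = 0.40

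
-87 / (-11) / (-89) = -87 / 979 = -0.09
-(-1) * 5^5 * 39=121875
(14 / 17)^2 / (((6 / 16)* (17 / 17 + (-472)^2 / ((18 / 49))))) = 4704 / 1577424713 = 0.00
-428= -428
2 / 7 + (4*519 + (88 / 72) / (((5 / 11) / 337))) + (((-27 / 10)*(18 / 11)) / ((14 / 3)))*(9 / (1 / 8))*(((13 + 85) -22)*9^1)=-4320683 / 99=-43643.26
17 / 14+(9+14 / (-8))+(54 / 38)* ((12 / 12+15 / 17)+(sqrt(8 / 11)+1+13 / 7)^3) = 733968* sqrt(22) / 112651+259051197 / 4874716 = 83.70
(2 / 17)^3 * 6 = 48 / 4913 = 0.01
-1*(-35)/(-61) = -0.57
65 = 65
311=311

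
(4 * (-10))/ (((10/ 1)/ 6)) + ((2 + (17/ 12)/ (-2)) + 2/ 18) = -1627/ 72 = -22.60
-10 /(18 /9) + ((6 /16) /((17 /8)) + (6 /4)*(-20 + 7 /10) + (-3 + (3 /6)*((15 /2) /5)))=-3062 /85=-36.02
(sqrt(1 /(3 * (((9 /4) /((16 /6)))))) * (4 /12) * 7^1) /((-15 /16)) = -448 * sqrt(2) /405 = -1.56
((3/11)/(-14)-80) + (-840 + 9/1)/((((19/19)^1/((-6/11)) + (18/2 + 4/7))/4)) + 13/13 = -25454557/50050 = -508.58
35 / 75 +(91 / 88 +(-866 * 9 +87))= -10171259 / 1320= -7705.50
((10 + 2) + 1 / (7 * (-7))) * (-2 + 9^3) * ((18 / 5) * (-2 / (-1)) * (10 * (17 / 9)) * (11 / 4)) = 159604126 / 49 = 3257227.06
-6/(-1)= 6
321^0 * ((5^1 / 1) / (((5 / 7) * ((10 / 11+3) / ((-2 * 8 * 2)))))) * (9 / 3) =-7392 / 43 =-171.91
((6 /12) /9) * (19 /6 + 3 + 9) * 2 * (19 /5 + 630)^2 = 913873051 /1350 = 676943.00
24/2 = 12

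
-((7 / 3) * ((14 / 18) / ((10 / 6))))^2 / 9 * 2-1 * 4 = -77702 / 18225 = -4.26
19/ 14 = 1.36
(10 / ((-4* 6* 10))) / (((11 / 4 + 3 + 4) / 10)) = -5 / 117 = -0.04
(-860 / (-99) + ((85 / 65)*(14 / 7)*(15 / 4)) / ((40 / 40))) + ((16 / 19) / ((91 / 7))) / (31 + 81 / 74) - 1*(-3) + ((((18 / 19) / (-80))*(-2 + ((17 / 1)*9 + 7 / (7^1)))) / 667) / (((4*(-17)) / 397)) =56665412452421 / 2634089386500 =21.51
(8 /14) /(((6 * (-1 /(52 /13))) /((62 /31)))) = -16 /21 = -0.76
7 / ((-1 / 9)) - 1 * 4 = -67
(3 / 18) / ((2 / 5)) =5 / 12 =0.42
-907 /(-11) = 907 /11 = 82.45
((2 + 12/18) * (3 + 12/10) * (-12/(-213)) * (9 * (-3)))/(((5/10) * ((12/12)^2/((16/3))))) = -64512/355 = -181.72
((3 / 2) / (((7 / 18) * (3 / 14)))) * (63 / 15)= 378 / 5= 75.60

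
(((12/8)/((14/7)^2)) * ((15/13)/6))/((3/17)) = 85/208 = 0.41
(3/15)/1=1/5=0.20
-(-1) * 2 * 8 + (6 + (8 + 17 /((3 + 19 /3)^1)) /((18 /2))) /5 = 21947 /1260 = 17.42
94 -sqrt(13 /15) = 94 -sqrt(195) /15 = 93.07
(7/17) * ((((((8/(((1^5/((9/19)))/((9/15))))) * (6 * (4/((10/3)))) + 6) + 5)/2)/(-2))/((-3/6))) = 91007/16150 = 5.64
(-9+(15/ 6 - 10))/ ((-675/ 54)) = 33/ 25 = 1.32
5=5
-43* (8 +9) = -731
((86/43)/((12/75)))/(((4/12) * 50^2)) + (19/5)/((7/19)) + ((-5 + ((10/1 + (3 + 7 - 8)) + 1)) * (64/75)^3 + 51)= 1566344887/23625000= 66.30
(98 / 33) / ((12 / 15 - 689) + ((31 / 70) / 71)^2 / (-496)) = -0.00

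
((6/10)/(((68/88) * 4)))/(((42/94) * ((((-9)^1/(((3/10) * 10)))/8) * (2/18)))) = -6204/595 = -10.43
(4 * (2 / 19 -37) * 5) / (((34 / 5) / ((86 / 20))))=-150715 / 323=-466.61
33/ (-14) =-33/ 14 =-2.36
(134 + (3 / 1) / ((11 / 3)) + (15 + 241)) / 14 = 4299 / 154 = 27.92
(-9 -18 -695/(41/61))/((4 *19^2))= -21751/29602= -0.73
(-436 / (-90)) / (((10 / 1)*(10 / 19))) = 2071 / 2250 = 0.92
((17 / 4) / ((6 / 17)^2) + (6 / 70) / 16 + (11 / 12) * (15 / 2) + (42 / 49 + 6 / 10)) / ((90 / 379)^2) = 548852261 / 729000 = 752.88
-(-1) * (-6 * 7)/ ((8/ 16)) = -84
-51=-51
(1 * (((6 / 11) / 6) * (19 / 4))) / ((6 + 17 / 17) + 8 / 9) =171 / 3124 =0.05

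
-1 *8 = -8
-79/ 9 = -8.78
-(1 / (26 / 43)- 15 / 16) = -0.72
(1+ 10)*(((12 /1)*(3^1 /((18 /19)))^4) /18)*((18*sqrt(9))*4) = 1433531 /9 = 159281.22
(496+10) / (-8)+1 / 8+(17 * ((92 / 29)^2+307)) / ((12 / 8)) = 3530.27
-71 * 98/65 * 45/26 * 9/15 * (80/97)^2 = -75.61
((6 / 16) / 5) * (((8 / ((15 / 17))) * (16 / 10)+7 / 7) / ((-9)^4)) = 1163 / 6561000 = 0.00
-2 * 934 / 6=-934 / 3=-311.33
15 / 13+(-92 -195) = -3716 / 13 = -285.85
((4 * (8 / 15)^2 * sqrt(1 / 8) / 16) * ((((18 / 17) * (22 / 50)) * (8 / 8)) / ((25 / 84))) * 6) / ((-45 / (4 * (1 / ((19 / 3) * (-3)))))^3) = 0.00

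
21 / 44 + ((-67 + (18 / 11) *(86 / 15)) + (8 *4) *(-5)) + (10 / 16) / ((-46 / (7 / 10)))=-8790249 / 40480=-217.15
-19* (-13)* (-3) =-741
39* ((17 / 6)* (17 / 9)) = 208.72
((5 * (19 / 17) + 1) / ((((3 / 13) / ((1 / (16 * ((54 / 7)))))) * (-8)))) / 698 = -637 / 15378336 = -0.00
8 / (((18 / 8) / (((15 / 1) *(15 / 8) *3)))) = 300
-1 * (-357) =357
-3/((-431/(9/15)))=9/2155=0.00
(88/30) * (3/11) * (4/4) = 4/5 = 0.80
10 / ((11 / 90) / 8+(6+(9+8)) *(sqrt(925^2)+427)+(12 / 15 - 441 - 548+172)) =0.00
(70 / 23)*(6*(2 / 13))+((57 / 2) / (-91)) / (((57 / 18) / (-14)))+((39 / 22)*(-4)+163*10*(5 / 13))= 2052422 / 3289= 624.03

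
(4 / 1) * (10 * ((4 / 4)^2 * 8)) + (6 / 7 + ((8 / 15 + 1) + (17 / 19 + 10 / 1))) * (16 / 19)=12553664 / 37905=331.19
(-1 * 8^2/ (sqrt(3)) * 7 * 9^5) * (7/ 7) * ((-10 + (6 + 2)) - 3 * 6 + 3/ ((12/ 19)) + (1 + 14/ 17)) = 2012704848 * sqrt(3)/ 17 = 205065121.02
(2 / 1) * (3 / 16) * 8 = 3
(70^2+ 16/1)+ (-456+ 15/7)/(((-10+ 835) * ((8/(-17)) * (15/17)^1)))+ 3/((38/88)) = 7204210323/1463000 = 4924.27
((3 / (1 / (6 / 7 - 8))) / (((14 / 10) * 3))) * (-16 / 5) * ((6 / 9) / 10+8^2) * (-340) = -52278400 / 147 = -355635.37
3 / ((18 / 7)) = 7 / 6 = 1.17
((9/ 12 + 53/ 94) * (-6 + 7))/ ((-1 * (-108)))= 247/ 20304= 0.01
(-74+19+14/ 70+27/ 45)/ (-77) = 271/ 385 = 0.70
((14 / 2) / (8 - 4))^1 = 7 / 4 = 1.75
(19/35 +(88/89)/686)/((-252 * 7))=-9231/29916460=-0.00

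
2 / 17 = 0.12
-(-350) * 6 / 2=1050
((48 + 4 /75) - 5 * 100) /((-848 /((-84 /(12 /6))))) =-29659 /1325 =-22.38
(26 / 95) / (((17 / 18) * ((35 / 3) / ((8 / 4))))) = 2808 / 56525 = 0.05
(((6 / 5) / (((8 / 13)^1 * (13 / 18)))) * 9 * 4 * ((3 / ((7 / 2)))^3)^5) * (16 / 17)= 3656158440062976 / 403542728345155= 9.06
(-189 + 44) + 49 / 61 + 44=-6112 / 61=-100.20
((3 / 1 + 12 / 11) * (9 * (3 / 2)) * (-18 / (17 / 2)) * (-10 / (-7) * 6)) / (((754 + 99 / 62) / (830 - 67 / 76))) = -1281627708300 / 1165131737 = -1099.99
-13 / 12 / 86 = -13 / 1032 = -0.01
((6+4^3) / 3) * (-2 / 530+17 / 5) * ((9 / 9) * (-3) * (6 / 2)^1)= -37800 / 53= -713.21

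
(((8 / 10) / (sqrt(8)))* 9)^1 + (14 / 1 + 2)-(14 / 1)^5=-537808 + 9* sqrt(2) / 5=-537805.45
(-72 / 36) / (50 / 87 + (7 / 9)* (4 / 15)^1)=-3915 / 1531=-2.56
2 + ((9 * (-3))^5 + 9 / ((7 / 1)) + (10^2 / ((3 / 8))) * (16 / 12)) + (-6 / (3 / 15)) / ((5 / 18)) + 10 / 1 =-903964708 / 63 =-14348646.16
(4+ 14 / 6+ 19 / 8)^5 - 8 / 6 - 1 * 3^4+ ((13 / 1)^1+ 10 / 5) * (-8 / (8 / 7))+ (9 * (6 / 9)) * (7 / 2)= 397453770257 / 7962624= 49914.92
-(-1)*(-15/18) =-5/6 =-0.83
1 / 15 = 0.07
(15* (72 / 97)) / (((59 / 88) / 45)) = 4276800 / 5723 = 747.30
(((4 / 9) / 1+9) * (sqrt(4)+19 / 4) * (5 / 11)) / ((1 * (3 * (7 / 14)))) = 425 / 22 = 19.32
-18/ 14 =-9/ 7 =-1.29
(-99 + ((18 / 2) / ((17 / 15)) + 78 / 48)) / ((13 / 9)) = -109467 / 1768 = -61.92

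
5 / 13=0.38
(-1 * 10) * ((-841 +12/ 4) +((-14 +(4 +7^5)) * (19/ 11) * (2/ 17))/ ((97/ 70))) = -26799580/ 1649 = -16252.02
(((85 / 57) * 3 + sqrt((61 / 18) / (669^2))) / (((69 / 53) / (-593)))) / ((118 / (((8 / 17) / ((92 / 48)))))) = -2514320 / 593009 - 251432 * sqrt(122) / 1064888109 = -4.24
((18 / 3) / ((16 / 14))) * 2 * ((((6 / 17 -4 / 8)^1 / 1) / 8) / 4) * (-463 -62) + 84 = 237909 / 2176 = 109.33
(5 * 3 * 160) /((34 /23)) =27600 /17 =1623.53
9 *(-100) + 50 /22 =-9875 /11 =-897.73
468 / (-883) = -468 / 883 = -0.53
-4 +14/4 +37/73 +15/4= 1097/292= 3.76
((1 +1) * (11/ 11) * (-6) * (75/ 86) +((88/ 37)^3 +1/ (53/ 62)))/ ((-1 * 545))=-480041536/ 62913811915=-0.01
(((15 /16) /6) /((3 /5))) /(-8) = -25 /768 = -0.03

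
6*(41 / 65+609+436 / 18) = 741608 / 195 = 3803.12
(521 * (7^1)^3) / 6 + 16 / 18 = 29784.72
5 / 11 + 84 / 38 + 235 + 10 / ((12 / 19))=317887 / 1254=253.50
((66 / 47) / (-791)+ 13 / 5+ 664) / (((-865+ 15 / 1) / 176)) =-10904133768 / 79001125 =-138.03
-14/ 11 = -1.27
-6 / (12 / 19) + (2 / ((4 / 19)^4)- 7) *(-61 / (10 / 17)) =-26845177 / 256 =-104863.97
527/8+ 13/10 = 67.18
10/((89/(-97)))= -970/89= -10.90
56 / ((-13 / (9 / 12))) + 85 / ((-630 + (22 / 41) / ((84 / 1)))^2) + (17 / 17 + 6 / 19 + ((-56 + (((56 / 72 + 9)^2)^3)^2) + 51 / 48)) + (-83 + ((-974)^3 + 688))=1001893968107728216397655077860577316103 / 1313607547805018914995526512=762704180393.79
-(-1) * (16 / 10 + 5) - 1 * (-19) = 128 / 5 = 25.60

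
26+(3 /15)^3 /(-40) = 129999 /5000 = 26.00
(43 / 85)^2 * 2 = 3698 / 7225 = 0.51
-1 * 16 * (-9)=144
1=1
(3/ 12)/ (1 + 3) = 1/ 16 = 0.06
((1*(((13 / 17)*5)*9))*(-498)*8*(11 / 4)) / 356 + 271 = -1192292 / 1513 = -788.03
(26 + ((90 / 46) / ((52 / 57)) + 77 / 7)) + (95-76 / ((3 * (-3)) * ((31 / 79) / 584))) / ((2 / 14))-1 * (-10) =29593343635 / 333684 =88686.73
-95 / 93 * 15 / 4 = -475 / 124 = -3.83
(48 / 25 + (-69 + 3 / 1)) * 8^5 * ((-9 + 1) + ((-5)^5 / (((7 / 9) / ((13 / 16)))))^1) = 1202517282816 / 175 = 6871527330.38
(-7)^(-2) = 1 / 49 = 0.02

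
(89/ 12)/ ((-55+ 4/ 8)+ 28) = -89/ 318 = -0.28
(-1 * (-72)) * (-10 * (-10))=7200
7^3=343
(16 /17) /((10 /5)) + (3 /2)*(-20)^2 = 10208 /17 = 600.47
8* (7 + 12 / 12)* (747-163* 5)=-4352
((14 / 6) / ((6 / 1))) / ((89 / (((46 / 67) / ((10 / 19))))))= 3059 / 536670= 0.01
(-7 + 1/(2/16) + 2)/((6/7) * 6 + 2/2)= 21/43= 0.49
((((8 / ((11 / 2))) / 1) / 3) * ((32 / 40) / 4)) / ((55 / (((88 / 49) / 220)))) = 32 / 2223375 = 0.00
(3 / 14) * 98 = 21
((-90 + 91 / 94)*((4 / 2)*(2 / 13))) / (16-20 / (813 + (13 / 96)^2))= -62707050713 / 36568384216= -1.71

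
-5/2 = -2.50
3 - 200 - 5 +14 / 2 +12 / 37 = -7203 / 37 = -194.68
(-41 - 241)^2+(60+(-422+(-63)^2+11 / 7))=581928 / 7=83132.57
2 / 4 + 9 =19 / 2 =9.50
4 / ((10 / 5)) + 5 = 7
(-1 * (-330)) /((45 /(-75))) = -550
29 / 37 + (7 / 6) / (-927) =161039 / 205794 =0.78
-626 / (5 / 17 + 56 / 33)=-351186 / 1117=-314.40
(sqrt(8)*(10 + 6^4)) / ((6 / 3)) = 1306*sqrt(2) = 1846.96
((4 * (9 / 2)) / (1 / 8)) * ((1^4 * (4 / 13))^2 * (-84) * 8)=-1548288 / 169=-9161.47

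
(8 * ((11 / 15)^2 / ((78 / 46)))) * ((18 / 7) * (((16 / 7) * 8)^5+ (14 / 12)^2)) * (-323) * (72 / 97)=-3197818090.77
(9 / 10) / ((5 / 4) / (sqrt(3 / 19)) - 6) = -1296 / 6265 - 18 * sqrt(57) / 1253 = -0.32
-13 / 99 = -0.13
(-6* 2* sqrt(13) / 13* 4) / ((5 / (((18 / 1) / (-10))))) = 432* sqrt(13) / 325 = 4.79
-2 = -2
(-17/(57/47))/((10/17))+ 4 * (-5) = -24983/570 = -43.83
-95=-95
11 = 11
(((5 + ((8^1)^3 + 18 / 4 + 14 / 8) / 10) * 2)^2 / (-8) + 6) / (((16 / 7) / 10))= -36031303 / 5120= -7037.36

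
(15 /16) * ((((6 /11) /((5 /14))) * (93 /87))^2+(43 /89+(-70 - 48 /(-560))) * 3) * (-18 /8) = 4399724722527 /10143536480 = 433.75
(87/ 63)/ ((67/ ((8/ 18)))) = 116/ 12663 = 0.01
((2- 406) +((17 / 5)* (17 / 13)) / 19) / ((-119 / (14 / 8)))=5.94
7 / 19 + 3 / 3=26 / 19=1.37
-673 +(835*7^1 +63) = 5235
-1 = -1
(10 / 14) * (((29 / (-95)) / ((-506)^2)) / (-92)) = 29 / 3132856496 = 0.00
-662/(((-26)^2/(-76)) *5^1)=14.89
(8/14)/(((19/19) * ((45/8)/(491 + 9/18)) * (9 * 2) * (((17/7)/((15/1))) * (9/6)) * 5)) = 15728/6885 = 2.28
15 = 15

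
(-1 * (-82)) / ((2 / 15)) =615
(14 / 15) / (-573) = -14 / 8595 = -0.00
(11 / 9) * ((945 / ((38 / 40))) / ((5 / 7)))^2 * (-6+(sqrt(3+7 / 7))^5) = 61630544.04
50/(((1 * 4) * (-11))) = -25/22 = -1.14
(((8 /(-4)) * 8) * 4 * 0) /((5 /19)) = 0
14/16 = 7/8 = 0.88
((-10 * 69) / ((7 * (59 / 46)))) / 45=-2116 / 1239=-1.71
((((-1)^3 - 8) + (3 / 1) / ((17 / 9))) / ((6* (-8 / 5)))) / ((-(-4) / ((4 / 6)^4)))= 35 / 918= 0.04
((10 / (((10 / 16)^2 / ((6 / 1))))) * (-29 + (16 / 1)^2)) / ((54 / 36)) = 116224 / 5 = 23244.80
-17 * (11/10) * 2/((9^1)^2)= -0.46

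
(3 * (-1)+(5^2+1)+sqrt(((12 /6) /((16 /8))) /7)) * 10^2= 100 * sqrt(7) /7+2300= 2337.80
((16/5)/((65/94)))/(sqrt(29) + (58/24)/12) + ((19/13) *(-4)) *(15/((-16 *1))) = 31186944 *sqrt(29)/195163475 + 146671071/26919100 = 6.31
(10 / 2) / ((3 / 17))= 85 / 3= 28.33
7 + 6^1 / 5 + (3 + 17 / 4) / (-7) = 1003 / 140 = 7.16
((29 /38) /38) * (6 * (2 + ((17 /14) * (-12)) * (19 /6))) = -26883 /5054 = -5.32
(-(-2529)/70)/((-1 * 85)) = -2529/5950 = -0.43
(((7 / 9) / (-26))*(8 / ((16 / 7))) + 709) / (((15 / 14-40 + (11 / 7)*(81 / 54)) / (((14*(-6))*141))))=229582.39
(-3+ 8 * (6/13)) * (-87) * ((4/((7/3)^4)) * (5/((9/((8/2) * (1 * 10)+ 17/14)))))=-186.10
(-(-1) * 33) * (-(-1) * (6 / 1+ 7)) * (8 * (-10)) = -34320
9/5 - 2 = -1/5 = -0.20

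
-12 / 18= -2 / 3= -0.67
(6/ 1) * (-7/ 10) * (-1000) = 4200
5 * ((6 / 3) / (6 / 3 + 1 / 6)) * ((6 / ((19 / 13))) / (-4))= -90 / 19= -4.74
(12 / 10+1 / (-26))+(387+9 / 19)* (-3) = -2868311 / 2470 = -1161.26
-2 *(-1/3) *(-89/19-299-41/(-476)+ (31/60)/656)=-27018021349/133489440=-202.40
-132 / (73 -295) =22 / 37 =0.59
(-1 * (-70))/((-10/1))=-7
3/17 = 0.18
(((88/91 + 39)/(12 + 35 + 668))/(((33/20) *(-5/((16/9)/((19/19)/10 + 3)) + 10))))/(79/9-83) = -349152/980100121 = -0.00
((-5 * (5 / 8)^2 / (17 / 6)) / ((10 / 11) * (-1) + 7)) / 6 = -1375 / 72896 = -0.02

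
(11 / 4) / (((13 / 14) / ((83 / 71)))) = 6391 / 1846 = 3.46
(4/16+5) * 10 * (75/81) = 875/18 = 48.61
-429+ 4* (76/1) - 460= -585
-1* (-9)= 9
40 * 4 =160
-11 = -11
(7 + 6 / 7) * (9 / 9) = 55 / 7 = 7.86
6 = 6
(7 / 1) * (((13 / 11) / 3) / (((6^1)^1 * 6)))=91 / 1188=0.08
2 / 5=0.40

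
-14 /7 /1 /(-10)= 1 /5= 0.20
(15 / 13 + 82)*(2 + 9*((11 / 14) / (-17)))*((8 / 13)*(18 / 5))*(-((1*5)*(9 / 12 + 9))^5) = -1223843544714375 / 15232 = -80346871370.43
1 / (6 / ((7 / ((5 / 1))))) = 7 / 30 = 0.23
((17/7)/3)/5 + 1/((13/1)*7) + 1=1601/1365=1.17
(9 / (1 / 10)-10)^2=6400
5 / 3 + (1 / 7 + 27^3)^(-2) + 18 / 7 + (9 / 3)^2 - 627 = -244683223183807 / 398661470004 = -613.76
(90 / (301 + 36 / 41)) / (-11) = -3690 / 136147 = -0.03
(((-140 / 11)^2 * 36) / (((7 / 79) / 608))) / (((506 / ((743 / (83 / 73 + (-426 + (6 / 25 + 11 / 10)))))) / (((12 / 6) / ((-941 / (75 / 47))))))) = 7404274368000000 / 15736625538073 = 470.51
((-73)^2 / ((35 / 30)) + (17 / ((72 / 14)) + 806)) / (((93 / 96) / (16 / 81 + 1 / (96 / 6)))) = 456638033 / 316386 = 1443.29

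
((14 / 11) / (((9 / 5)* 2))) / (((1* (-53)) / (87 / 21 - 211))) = 7240 / 5247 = 1.38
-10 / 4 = -5 / 2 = -2.50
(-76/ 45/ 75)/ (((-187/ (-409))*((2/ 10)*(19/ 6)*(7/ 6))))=-6544/ 98175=-0.07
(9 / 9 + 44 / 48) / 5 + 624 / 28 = 22.67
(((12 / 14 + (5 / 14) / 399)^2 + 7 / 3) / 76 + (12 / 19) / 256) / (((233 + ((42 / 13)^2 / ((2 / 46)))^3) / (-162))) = -17659994517503559 / 35195691719666484062560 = -0.00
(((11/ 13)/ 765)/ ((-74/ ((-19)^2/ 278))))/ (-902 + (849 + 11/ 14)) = 27797/ 74777111370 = 0.00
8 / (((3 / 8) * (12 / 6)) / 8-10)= -256 / 317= -0.81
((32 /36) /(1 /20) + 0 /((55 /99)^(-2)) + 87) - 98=6.78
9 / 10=0.90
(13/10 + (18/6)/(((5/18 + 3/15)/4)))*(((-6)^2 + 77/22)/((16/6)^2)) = 8076249/55040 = 146.73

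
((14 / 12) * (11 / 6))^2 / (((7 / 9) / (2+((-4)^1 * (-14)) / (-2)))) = -11011 / 72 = -152.93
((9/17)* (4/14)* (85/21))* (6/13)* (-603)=-108540/637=-170.39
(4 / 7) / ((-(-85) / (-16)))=-64 / 595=-0.11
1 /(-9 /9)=-1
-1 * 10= -10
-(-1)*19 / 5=19 / 5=3.80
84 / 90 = 14 / 15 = 0.93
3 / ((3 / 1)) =1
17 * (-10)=-170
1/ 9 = 0.11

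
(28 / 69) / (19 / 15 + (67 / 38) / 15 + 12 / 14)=37240 / 205689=0.18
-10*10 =-100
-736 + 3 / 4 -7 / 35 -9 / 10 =-14727 / 20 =-736.35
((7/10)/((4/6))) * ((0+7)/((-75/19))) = -931/500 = -1.86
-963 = -963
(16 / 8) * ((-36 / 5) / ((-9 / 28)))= 224 / 5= 44.80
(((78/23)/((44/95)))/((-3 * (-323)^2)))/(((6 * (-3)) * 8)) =65/400096224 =0.00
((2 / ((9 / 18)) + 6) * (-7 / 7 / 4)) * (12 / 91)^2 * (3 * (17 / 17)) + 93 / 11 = 758253 / 91091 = 8.32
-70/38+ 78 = 1447/19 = 76.16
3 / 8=0.38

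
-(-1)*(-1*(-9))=9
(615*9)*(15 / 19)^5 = 4203140625 / 2476099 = 1697.48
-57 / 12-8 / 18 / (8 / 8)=-187 / 36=-5.19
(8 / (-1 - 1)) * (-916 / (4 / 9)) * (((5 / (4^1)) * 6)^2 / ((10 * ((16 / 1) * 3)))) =30915 / 32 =966.09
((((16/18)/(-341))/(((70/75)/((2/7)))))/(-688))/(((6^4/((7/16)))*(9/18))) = 5/6385091328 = 0.00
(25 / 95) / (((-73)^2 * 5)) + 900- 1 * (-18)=92948419 / 101251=918.00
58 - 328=-270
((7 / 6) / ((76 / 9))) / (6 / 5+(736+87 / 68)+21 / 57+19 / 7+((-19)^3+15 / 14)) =-0.00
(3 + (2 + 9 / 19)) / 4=26 / 19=1.37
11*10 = 110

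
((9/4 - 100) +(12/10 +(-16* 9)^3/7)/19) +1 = -59976867/2660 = -22547.69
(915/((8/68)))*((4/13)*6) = 186660/13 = 14358.46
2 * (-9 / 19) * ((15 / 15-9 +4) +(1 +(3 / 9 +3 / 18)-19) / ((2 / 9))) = 78.39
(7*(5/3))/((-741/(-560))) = 19600/2223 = 8.82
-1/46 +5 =229/46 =4.98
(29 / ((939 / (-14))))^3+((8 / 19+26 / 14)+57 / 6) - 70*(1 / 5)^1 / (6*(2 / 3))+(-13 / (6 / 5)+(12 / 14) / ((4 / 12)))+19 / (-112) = -412596150115 / 1761847848432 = -0.23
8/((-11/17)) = -136/11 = -12.36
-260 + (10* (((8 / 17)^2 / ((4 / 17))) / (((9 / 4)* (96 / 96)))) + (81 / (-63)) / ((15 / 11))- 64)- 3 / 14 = -320.97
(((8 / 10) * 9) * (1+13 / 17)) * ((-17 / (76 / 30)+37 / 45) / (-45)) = 40276 / 24225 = 1.66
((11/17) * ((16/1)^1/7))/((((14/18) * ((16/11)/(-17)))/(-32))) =34848/49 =711.18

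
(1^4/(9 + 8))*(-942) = -942/17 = -55.41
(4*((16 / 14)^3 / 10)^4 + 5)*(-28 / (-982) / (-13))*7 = -0.08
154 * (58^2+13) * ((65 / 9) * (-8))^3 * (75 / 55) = -33238325120000 / 243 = -136783230946.50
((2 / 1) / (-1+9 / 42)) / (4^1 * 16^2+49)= -0.00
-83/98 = -0.85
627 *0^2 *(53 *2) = 0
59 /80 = 0.74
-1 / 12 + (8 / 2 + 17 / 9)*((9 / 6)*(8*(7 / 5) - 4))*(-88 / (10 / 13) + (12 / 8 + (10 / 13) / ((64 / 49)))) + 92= -109996639 / 15600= -7051.07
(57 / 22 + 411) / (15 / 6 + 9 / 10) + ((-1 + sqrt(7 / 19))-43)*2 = 2*sqrt(133) / 19 + 12583 / 374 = 34.86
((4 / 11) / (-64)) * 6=-3 / 88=-0.03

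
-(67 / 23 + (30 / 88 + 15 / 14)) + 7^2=316475 / 7084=44.67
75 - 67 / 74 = 5483 / 74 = 74.09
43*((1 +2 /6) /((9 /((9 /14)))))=86 /21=4.10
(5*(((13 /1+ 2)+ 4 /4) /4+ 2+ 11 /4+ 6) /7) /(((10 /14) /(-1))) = -59 /4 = -14.75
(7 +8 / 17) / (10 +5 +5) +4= 1487 / 340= 4.37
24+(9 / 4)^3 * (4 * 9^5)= 43047105 / 16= 2690444.06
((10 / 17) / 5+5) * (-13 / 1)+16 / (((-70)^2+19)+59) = -2814923 / 42313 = -66.53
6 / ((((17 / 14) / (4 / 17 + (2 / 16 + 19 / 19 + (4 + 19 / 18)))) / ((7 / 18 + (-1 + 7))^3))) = 83604019625 / 10112688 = 8267.24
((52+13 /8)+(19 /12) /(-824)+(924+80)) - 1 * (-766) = 18031985 /9888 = 1823.62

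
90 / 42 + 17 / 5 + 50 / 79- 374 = -367.82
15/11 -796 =-794.64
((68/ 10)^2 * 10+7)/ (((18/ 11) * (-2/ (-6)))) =25817/ 30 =860.57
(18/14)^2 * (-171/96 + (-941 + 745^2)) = 1436181111/1568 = 915931.83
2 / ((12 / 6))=1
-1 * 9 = -9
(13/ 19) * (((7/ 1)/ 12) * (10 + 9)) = 91/ 12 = 7.58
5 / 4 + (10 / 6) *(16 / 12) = 125 / 36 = 3.47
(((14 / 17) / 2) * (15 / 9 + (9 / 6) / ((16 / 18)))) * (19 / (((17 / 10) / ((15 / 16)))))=535325 / 36992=14.47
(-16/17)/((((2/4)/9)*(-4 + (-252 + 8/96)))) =3456/52207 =0.07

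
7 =7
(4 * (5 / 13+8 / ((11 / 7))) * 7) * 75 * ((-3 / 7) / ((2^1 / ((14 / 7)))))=-4927.97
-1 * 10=-10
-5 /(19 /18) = -90 /19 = -4.74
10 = 10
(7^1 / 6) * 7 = 49 / 6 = 8.17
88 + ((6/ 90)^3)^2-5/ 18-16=1633921877/ 22781250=71.72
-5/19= -0.26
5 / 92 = 0.05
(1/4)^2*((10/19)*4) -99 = -3757/38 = -98.87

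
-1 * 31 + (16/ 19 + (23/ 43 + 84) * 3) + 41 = 216053/ 817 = 264.45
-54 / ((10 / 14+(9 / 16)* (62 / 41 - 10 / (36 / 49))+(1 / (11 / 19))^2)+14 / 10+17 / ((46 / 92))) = -300041280 / 179425333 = -1.67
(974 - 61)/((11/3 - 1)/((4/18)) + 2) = 913/14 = 65.21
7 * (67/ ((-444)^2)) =0.00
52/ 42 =26/ 21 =1.24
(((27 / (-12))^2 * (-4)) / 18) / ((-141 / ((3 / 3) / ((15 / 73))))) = 73 / 1880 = 0.04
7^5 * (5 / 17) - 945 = 67970 / 17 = 3998.24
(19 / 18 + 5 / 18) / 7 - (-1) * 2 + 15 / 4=499 / 84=5.94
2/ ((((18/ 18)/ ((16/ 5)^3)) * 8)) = 1024/ 125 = 8.19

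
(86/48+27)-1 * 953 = -924.21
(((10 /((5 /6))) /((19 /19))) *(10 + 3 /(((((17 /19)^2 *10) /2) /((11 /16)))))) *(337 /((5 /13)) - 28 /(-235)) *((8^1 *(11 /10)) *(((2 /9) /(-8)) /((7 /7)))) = -36714682147 /1358300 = -27029.88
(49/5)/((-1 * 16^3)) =-0.00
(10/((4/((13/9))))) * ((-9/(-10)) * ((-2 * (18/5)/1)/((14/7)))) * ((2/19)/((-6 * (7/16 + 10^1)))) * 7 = 2184/15865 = 0.14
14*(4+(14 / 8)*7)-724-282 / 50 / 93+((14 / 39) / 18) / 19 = -5132911711 / 10336950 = -496.56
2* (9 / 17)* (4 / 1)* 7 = 504 / 17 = 29.65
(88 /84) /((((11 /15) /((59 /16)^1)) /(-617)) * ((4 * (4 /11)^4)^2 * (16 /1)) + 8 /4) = 39016531725215 /74485166496769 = 0.52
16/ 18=8/ 9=0.89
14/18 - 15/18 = -1/18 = -0.06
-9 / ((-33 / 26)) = 7.09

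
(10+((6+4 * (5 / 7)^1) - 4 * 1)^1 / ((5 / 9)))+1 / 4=2659 / 140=18.99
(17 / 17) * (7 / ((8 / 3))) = 21 / 8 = 2.62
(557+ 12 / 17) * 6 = 56886 / 17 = 3346.24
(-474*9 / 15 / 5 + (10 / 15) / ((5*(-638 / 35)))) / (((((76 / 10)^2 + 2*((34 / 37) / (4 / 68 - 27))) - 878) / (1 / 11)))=11531998717 / 1829190342276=0.01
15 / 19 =0.79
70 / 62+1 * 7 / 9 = 1.91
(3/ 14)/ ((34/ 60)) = 0.38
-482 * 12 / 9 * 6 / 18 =-214.22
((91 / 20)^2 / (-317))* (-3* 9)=223587 / 126800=1.76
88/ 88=1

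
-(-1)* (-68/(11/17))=-1156/11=-105.09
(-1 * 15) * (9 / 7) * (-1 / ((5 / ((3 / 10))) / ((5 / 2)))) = 81 / 28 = 2.89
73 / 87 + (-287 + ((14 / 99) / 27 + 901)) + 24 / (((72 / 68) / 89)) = 2632.18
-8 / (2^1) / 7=-4 / 7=-0.57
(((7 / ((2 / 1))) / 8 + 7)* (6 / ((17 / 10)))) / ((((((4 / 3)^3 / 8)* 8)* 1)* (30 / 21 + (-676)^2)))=19845 / 818903552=0.00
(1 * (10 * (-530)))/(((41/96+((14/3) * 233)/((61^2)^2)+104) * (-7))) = 7044763900800/971632622863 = 7.25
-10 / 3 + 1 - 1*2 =-13 / 3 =-4.33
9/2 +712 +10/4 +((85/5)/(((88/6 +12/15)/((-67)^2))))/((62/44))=15177169/3596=4220.57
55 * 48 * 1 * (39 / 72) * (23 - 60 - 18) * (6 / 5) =-94380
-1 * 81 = -81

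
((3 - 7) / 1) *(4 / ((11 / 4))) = -64 / 11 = -5.82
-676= -676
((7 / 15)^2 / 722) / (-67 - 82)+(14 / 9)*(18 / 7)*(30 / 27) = 35859317 / 8068350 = 4.44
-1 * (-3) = 3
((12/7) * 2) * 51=1224/7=174.86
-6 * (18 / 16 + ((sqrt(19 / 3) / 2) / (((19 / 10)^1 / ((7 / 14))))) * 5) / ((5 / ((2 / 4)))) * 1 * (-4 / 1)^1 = 27 / 10 + 10 * sqrt(57) / 19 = 6.67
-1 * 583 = -583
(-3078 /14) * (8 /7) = -12312 /49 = -251.27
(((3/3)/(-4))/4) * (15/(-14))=15/224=0.07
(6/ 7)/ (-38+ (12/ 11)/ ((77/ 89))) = -363/ 15559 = -0.02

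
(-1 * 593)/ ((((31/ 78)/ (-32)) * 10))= 740064/ 155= 4774.61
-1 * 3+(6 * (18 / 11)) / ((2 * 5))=-111 / 55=-2.02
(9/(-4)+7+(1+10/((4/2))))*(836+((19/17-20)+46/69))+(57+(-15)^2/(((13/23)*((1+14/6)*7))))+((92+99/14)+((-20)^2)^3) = 1188262413511/18564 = 64008964.31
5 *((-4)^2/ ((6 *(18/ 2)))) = 40/ 27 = 1.48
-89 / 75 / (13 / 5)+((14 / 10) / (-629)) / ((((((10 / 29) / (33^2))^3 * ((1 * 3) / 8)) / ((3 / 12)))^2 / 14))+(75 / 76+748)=-4002460406973513678194710900931 / 291305625000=-13739729217290306969.51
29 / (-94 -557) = -29 / 651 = -0.04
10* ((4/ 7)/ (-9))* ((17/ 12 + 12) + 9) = -2690/ 189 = -14.23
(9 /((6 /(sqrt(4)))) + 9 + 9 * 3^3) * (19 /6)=1615 /2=807.50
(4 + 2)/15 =2/5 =0.40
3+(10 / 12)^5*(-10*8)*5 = -76667 / 486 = -157.75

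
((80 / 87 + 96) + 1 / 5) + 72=73567 / 435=169.12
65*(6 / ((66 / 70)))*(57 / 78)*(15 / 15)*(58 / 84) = 13775 / 66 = 208.71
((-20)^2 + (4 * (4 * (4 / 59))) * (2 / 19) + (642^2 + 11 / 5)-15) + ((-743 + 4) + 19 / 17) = 39239642852 / 95285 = 411813.43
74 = 74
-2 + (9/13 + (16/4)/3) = 1/39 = 0.03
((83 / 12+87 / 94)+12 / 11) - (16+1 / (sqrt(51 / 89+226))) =-43843 / 6204 - sqrt(1794685) / 20165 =-7.13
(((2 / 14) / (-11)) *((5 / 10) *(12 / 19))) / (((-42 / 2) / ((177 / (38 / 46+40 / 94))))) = 0.03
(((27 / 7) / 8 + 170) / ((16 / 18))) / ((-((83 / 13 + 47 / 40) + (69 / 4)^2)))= -5584995 / 8885156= -0.63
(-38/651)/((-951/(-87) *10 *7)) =-551/7222845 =-0.00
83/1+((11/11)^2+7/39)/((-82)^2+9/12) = 87072247/1049061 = 83.00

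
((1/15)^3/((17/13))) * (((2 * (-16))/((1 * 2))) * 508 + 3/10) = -1.84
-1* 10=-10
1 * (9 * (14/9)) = 14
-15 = -15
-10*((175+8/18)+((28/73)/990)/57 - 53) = -504396448/411939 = -1224.44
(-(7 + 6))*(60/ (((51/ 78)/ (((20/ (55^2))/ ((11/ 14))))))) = -227136/ 22627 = -10.04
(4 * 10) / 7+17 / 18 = 839 / 126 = 6.66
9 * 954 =8586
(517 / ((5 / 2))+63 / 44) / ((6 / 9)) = 137433 / 440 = 312.35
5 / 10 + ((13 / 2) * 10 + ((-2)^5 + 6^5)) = 15619 / 2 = 7809.50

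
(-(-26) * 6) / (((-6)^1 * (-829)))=26 / 829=0.03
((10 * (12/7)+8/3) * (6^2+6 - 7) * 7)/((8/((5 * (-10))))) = -91000/3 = -30333.33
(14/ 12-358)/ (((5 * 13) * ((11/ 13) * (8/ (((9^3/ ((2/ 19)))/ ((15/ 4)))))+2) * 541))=-3294999/ 650617420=-0.01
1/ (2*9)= 1/ 18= 0.06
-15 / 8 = -1.88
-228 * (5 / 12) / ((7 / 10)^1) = -950 / 7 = -135.71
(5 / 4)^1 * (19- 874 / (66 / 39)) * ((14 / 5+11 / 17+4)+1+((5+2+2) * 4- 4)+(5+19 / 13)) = -70908912 / 2431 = -29168.62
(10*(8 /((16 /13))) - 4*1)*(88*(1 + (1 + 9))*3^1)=177144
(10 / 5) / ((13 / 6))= 12 / 13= 0.92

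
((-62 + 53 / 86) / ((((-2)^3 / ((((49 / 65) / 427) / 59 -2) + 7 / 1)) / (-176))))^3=-313354879289669728979326592483112 / 1017866864488012040125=-307854484925.48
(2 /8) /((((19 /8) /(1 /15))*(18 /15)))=1 /171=0.01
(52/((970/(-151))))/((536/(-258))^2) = -32666283/17417320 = -1.88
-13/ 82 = -0.16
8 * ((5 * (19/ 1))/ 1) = 760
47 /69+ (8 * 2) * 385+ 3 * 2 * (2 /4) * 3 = 425708 /69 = 6169.68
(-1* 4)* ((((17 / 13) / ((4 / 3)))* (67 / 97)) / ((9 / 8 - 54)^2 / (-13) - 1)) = 3264 / 260251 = 0.01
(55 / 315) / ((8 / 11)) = 121 / 504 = 0.24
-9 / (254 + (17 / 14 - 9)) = -14 / 383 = -0.04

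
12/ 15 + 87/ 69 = 237/ 115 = 2.06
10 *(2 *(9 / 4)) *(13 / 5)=117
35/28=5/4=1.25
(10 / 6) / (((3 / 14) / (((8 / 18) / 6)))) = 140 / 243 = 0.58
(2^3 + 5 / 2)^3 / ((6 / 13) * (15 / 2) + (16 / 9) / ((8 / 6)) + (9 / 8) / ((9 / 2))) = 361179 / 1574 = 229.47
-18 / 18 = -1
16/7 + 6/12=39/14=2.79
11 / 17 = 0.65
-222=-222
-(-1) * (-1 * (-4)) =4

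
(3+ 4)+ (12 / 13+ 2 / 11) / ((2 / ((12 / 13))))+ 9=30692 / 1859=16.51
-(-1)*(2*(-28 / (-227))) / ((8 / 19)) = 133 / 227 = 0.59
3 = 3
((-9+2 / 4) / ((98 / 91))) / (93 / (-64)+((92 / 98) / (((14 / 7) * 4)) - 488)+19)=24752 / 1474973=0.02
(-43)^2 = 1849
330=330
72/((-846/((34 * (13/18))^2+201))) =-260488/3807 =-68.42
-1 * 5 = -5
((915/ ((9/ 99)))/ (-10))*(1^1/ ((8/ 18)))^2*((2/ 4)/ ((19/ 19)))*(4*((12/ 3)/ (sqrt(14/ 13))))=-163053*sqrt(182)/ 56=-39280.45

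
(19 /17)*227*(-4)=-17252 /17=-1014.82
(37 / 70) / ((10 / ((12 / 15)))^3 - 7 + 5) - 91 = -49714517 / 546315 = -91.00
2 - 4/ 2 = 0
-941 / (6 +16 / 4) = -94.10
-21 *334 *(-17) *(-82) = -9777516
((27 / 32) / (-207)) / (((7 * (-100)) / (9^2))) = 243 / 515200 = 0.00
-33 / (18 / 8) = -14.67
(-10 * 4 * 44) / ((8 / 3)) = -660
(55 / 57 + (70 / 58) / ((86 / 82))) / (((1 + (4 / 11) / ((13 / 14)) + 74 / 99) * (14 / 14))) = 64513020 / 65226829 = 0.99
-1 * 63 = -63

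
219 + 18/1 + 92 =329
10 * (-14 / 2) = -70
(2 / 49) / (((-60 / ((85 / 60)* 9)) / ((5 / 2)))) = -17 / 784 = -0.02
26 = 26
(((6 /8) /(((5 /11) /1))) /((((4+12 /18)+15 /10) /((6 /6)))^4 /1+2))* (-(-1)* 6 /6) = 10692 /9383765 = 0.00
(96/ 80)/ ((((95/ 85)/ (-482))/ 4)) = -196656/ 95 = -2070.06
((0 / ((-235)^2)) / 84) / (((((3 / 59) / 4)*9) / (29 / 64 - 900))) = 0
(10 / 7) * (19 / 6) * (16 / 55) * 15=1520 / 77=19.74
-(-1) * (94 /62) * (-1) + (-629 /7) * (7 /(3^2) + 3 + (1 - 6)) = 211528 /1953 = 108.31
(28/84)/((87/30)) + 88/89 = 8546/7743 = 1.10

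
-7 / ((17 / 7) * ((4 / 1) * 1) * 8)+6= 3215 / 544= 5.91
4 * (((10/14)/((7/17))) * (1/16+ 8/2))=5525/196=28.19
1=1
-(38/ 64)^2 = -361/ 1024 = -0.35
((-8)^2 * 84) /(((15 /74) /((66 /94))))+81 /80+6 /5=18623.76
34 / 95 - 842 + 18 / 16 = -638793 / 760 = -840.52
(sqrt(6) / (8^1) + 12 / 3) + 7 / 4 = sqrt(6) / 8 + 23 / 4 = 6.06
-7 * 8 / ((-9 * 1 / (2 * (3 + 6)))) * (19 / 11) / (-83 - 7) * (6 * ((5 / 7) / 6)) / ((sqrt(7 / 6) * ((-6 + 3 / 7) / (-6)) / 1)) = -304 * sqrt(42) / 1287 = -1.53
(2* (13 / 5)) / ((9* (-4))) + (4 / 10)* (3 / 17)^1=-113 / 1530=-0.07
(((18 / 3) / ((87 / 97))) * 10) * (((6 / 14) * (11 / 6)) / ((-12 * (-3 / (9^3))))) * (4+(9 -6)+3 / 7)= 11235510 / 1421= 7906.76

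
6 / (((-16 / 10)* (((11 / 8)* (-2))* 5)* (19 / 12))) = 0.17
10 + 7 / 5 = 57 / 5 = 11.40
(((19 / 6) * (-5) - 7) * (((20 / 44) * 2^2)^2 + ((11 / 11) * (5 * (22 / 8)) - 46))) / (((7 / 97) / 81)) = 5026471227 / 6776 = 741805.08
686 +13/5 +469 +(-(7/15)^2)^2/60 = 3516212401/3037500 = 1157.60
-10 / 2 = -5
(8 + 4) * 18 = 216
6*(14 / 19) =84 / 19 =4.42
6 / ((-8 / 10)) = -15 / 2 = -7.50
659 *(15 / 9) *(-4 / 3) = -13180 / 9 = -1464.44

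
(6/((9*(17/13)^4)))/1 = 57122/250563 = 0.23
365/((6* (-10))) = -73/12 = -6.08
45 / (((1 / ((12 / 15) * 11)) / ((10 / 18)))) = 220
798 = 798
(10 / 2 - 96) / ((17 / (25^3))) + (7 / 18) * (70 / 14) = -25593155 / 306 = -83637.76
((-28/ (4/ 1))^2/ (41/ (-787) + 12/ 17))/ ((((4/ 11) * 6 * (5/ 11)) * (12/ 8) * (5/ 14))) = 555268637/ 3936150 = 141.07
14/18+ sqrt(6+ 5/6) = 7/9+ sqrt(246)/6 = 3.39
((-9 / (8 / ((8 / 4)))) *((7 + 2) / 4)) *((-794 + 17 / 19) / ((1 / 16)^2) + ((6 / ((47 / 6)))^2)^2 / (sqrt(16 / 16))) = 95297197675680 / 92713939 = 1027862.68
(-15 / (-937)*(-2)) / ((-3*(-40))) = -1 / 3748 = -0.00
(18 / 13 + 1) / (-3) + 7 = 242 / 39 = 6.21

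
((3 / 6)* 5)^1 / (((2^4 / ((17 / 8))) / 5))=425 / 256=1.66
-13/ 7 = -1.86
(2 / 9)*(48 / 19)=32 / 57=0.56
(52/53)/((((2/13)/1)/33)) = 11154/53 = 210.45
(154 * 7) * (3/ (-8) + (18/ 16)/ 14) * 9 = -22869/ 8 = -2858.62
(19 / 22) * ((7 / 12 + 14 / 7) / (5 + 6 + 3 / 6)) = 589 / 3036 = 0.19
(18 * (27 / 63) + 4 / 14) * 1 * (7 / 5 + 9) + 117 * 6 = 3926 / 5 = 785.20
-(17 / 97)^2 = -289 / 9409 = -0.03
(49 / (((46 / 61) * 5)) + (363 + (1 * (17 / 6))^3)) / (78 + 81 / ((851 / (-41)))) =366474899 / 68101560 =5.38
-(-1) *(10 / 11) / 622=5 / 3421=0.00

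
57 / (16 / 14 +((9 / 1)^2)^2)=399 / 45935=0.01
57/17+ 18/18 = 74/17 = 4.35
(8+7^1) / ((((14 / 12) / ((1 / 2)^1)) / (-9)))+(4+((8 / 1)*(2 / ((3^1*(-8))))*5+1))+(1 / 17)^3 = -5797319 / 103173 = -56.19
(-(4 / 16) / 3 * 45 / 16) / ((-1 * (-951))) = -0.00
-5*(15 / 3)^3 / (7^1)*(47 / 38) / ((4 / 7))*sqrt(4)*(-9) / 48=88125 / 1216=72.47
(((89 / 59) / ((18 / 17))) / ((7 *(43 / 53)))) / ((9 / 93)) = 2485859 / 958986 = 2.59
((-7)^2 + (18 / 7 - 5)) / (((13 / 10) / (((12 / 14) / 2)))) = 15.35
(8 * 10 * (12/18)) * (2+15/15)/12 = 13.33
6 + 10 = 16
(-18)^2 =324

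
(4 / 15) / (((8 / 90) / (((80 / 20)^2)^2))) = 768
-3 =-3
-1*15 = -15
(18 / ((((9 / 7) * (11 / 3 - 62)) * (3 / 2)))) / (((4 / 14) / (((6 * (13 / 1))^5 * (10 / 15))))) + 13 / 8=-215575685819 / 200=-1077878429.10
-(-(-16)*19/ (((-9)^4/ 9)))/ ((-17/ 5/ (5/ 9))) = 7600/ 111537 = 0.07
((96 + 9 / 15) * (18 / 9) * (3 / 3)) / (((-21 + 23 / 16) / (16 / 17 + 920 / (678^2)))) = -9493312192 / 1019157735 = -9.31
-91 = -91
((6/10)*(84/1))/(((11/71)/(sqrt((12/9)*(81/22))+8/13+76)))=53676*sqrt(66)/605+17820432/715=25644.45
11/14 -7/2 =-19/7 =-2.71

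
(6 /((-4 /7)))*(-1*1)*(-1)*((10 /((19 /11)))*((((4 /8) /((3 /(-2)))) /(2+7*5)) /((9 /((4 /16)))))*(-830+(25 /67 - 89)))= -1974665 /141303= -13.97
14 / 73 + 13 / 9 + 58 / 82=63128 / 26937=2.34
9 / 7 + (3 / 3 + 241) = 1703 / 7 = 243.29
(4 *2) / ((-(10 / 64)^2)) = -8192 / 25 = -327.68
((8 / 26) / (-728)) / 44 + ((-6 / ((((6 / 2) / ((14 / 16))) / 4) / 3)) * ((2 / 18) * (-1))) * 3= 728727 / 104104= 7.00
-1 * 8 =-8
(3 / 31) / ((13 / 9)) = 27 / 403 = 0.07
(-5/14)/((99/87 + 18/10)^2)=-105125/2540664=-0.04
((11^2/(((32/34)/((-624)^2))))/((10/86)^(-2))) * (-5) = -6257394000/1849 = -3384204.43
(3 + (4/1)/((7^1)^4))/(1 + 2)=1.00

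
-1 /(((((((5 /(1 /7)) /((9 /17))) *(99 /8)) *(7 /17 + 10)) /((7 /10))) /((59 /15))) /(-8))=32 /12375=0.00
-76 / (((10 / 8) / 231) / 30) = -421344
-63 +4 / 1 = -59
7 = 7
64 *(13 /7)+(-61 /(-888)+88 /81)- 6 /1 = 19134905 /167832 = 114.01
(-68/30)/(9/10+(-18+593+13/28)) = -952/242073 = -0.00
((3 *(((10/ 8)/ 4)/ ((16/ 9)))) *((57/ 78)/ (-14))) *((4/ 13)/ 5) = -513/ 302848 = -0.00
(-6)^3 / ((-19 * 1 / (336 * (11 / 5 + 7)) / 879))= 2934537984 / 95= 30889873.52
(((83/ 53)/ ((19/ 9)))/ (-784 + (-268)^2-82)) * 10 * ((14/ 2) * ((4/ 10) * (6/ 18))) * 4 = 13944/ 35727353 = 0.00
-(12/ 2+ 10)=-16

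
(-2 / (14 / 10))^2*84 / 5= 240 / 7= 34.29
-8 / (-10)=4 / 5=0.80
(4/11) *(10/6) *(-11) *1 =-20/3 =-6.67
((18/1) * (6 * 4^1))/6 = 72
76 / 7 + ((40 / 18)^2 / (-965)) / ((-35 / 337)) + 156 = 2609248 / 15633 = 166.91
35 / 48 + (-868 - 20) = -42589 / 48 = -887.27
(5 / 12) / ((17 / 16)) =20 / 51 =0.39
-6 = -6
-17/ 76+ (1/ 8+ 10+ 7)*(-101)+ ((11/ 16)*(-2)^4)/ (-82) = -10781253/ 6232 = -1729.98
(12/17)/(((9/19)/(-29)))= -2204/51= -43.22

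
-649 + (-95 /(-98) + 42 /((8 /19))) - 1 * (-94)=-89039 /196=-454.28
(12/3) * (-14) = -56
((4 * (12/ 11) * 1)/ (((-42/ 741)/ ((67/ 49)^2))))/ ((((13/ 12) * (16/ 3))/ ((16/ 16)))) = -4605714/ 184877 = -24.91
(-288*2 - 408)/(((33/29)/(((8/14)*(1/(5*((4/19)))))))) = -180728/385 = -469.42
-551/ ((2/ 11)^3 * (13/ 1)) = -7051.74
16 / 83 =0.19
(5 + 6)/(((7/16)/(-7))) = -176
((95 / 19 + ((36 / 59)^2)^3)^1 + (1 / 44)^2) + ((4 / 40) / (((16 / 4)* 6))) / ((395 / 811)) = 306072612359281337 / 60480558161147850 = 5.06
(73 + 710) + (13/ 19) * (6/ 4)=29793/ 38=784.03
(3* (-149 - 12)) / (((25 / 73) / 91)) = -3208569 / 25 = -128342.76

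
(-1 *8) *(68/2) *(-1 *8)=2176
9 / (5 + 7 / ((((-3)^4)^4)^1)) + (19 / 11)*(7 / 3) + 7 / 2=6024584429 / 645700836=9.33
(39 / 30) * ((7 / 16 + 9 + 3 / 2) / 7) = 65 / 32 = 2.03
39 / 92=0.42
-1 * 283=-283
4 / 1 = 4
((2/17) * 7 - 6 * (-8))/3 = 830/51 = 16.27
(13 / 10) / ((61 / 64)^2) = 26624 / 18605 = 1.43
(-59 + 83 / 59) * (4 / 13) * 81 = -1100952 / 767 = -1435.40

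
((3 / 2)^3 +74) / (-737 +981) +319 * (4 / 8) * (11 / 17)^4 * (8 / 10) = 18492047511 / 815164960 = 22.69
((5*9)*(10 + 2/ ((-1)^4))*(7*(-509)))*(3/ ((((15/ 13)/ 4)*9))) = -2223312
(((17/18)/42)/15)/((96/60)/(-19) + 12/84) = 323/12636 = 0.03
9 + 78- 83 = 4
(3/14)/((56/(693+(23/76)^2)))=12009891/4528384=2.65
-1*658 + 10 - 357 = -1005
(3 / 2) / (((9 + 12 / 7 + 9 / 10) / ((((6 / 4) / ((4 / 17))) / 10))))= 357 / 4336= 0.08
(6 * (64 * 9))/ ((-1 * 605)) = -3456/ 605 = -5.71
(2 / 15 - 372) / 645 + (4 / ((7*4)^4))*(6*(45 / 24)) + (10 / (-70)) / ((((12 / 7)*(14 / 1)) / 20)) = -4136067793 / 5946796800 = -0.70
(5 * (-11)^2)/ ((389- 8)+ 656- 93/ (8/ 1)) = 4840/ 8203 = 0.59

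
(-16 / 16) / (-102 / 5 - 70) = 5 / 452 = 0.01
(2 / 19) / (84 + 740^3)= 1 / 3849628798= 0.00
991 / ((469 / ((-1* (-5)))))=4955 / 469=10.57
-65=-65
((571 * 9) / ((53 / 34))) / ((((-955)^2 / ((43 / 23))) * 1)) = 7513218 / 1111758475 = 0.01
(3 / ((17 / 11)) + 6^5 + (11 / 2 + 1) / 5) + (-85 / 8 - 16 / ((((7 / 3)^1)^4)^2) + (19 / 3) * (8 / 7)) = 91445340911017 / 11760194040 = 7775.84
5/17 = 0.29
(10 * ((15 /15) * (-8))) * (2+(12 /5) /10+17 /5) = -2256 /5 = -451.20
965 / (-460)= -193 / 92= -2.10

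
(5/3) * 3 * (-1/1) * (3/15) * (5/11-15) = 160/11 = 14.55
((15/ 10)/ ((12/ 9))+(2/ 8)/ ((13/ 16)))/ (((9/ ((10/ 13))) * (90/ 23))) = 3427/ 109512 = 0.03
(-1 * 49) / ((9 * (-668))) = 49 / 6012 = 0.01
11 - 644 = -633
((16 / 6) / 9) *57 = 152 / 9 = 16.89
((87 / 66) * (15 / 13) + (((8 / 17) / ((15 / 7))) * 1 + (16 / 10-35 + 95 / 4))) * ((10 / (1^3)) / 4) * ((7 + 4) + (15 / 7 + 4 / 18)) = -264.27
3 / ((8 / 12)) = 9 / 2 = 4.50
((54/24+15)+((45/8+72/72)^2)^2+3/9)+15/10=23905939/12288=1945.47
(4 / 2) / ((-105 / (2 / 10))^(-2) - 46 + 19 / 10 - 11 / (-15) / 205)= -45202500 / 996634193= -0.05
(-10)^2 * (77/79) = 7700/79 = 97.47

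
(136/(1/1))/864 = 17/108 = 0.16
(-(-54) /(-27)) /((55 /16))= -32 /55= -0.58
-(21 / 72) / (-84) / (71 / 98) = 49 / 10224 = 0.00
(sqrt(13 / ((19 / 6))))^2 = 78 / 19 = 4.11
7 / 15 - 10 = -143 / 15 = -9.53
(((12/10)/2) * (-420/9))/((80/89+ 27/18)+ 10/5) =-4984/783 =-6.37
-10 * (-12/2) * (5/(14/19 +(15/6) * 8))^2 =135375/38809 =3.49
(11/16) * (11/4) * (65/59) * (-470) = -1848275/1888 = -978.96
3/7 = 0.43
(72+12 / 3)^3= 438976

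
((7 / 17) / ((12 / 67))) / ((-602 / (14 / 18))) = -0.00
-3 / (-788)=3 / 788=0.00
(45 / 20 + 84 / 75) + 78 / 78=437 / 100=4.37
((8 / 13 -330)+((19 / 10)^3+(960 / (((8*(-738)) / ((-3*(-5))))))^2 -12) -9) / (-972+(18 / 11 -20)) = 81147718003 / 238066582000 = 0.34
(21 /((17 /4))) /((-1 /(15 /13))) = -1260 /221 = -5.70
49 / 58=0.84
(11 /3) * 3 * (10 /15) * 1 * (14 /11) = 28 /3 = 9.33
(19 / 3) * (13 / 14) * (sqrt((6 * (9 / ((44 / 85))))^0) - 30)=-7163 / 42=-170.55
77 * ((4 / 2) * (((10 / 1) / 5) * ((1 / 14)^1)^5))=11 / 19208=0.00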